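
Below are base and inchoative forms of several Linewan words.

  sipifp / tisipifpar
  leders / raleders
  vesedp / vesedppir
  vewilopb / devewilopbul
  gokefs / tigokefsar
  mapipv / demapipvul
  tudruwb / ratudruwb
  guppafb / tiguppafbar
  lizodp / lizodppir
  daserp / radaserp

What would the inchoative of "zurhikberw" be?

razurhikberw

"zurhikberw" has second-to-last letter 'r'. The stems whose second-to-last letter is 'r' (daserp → radaserp, leders → raleders) add the prefix ra-.
So zurhikberw → razurhikberw.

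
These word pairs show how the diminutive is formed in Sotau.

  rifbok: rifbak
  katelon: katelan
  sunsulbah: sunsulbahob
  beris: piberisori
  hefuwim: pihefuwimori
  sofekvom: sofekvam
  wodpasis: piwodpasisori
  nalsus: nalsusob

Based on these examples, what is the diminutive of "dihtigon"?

dihtigan

sofekvom and hefuwim both end in -m yet inflect differently (sofekvam, pihefuwimori), so the final letter is not what conditions the rule; the last vowel is.
"dihtigon" has last vowel 'o'. The stems whose last vowel is 'o' (sofekvom → sofekvam, rifbok → rifbak, katelon → katelan) change the last vowel to 'a'.
The other patterns: stems whose last vowel is 'i' add pi- … -ori around the stem; stems whose last vowel is 'a' or 'u' add -ob.
So dihtigon → dihtigan.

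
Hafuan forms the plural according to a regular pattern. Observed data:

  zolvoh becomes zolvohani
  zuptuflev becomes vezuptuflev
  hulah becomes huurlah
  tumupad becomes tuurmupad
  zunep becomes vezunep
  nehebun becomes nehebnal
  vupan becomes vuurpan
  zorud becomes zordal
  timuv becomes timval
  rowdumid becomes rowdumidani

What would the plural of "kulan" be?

vupan and nehebun both end in -n yet inflect differently (vuurpan, nehebnal), so the final letter is not what conditions the rule; the last vowel is.
"kulan" has last vowel 'a'. The stems whose last vowel is 'a' (vupan → vuurpan, hulah → huurlah, tumupad → tuurmupad) insert -ur- after the first vowel.
The other patterns: stems whose last vowel is 'u' delete the last vowel and add -al; stems whose last vowel is 'e' add the prefix ve-; stems whose last vowel is 'i' or 'o' add -ani.
So kulan → kuurlan.

kuurlan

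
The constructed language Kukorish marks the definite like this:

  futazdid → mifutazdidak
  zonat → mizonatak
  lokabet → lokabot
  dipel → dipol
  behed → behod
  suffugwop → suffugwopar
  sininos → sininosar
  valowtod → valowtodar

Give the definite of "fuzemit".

"fuzemit" has last vowel 'i'. The one such stem in the data (futazdid → mifutazdidak) adds mi- … -ak around the stem, so the same rule applies.
The other patterns: stems whose last vowel is 'e' change the last vowel to 'o'; stems whose last vowel is 'o' add -ar.
So fuzemit → mifuzemitak.

mifuzemitak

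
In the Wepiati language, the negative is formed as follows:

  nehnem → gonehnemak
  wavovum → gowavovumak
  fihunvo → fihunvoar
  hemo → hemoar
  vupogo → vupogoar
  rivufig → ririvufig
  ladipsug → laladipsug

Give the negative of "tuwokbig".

tutuwokbig

ladipsug and wavovum both have last vowel 'u' yet inflect differently (laladipsug, gowavovumak), so the last vowel is not what conditions the rule; the final letter is.
"tuwokbig" ends in -g. The stems ending in -g (ladipsug → laladipsug, rivufig → ririvufig) repeat the first consonant+vowel as a prefix.
So tuwokbig → tutuwokbig.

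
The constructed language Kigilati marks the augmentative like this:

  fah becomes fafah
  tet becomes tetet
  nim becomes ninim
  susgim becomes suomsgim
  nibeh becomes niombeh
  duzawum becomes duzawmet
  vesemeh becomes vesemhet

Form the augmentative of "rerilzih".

"rerilzih" has 3 vowels. The stems with 3 vowels (duzawum → duzawmet, vesemeh → vesemhet) delete the last vowel and add -et.
The other patterns: stems with 1 vowel repeat the first consonant+vowel as a prefix; stems with 2 vowels insert -om- after the first vowel.
So rerilzih → rerilzhet.

rerilzhet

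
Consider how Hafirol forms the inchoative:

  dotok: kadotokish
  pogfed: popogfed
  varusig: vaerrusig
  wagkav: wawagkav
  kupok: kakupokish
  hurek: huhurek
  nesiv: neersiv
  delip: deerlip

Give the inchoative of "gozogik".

goerzogik

nesiv and wagkav both end in -v yet inflect differently (neersiv, wawagkav), so the final letter is not what conditions the rule; the last vowel is.
"gozogik" has last vowel 'i'. The stems whose last vowel is 'i' (varusig → vaerrusig, nesiv → neersiv, delip → deerlip) insert -er- after the first vowel.
So gozogik → goerzogik.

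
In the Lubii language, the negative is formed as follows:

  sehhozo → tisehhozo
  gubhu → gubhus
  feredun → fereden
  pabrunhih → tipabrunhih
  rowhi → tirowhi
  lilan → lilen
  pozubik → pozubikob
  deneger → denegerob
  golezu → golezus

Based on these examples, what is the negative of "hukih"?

tihukih

golezu and feredun both have last vowel 'u' yet inflect differently (golezus, fereden), so the last vowel is not what conditions the rule; the final letter is.
"hukih" ends in -h. The one such stem in the data (pabrunhih → tipabrunhih) adds the prefix ti-, so the same rule applies.
The other patterns: stems ending in -u drop the final letter and add -us; stems ending in -k or -r add -ob; stems ending in -n change the last vowel to 'e'.
So hukih → tihukih.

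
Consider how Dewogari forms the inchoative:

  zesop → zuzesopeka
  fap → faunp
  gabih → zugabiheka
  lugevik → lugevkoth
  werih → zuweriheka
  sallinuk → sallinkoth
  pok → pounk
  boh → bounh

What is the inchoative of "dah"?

daunh

boh and werih both end in -h yet inflect differently (bounh, zuweriheka), so the final letter is not what conditions the rule; the number of vowels is.
"dah" has 1 vowel. The stems with 1 vowel (boh → bounh, pok → pounk, fap → faunp) insert -un- after the first vowel.
The other patterns: stems with 2 vowels add zu- … -eka around the stem; stems with 3 vowels delete the last vowel and add -oth.
So dah → daunh.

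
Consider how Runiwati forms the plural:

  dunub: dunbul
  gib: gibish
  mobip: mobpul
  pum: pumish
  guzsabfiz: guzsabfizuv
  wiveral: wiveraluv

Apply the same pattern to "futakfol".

"futakfol" has 3 vowels. The stems with 3 vowels (guzsabfiz → guzsabfizuv, wiveral → wiveraluv) add -uv.
So futakfol → futakfoluv.

futakfoluv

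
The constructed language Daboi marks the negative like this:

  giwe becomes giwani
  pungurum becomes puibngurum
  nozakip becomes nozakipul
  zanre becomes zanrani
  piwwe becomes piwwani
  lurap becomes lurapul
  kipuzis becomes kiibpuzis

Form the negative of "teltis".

"teltis" ends in -s. The one such stem in the data (kipuzis → kiibpuzis) inserts -ib- after the first vowel (as does pungurum), so the same rule applies.
The other patterns: stems ending in -p add -ul; stems ending in -e drop the final letter and add -ani.
So teltis → teibltis.

teibltis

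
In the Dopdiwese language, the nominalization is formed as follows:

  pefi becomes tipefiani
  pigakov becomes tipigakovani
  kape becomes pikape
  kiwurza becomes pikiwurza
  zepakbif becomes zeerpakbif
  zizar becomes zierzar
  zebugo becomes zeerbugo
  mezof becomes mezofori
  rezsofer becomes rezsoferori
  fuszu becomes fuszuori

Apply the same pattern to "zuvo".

zuervo

"zuvo" begins with z-. The stems beginning with z- (zepakbif → zeerpakbif, zizar → zierzar, zebugo → zeerbugo) insert -er- after the first vowel.
The other patterns: stems beginning with p- add ti- … -ani around the stem; stems beginning with k- add the prefix pi-; stems beginning with f-, m- or r- add -ori.
So zuvo → zuervo.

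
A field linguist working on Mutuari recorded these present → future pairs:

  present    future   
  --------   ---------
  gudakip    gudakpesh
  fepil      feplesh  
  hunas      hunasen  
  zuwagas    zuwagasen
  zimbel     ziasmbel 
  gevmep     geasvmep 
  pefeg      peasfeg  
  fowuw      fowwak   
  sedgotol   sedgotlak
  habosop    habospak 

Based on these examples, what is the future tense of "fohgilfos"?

fohgilfsak

"fohgilfos" has last vowel 'o'. The stems whose last vowel is 'o' (sedgotol → sedgotlak, habosop → habospak) delete the last vowel and add -ak.
The other patterns: stems whose last vowel is 'i' delete the last vowel and add -esh; stems whose last vowel is 'a' add -en; stems whose last vowel is 'e' insert -as- after the first vowel.
So fohgilfos → fohgilfsak.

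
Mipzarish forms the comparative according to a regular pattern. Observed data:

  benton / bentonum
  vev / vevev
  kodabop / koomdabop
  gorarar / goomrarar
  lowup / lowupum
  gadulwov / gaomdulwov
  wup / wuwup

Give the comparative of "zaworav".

zaomworav

"zaworav" has 3 vowels. The stems with 3 vowels (gadulwov → gaomdulwov, kodabop → koomdabop, gorarar → goomrarar) insert -om- after the first vowel.
So zaworav → zaomworav.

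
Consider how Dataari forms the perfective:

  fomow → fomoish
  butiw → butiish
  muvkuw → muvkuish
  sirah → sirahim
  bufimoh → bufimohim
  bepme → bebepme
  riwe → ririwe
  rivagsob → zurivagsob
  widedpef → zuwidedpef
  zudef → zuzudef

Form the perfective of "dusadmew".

fomow and bufimoh both have last vowel 'o' yet inflect differently (fomoish, bufimohim), so the last vowel is not what conditions the rule; the final letter is.
"dusadmew" ends in -w. The stems ending in -w (fomow → fomoish, butiw → butiish, muvkuw → muvkuish) drop the final letter and add -ish.
The other patterns: stems ending in -h add -im; stems ending in -e repeat the first consonant+vowel as a prefix; stems ending in -b or -f add the prefix zu-.
So dusadmew → dusadmeish.

dusadmeish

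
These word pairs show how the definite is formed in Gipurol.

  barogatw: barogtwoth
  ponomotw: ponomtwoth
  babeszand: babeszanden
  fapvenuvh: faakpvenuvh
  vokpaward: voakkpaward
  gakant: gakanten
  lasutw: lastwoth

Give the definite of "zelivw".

zeaklivw

babeszand and vokpaward both end in -d yet inflect differently (babeszanden, voakkpaward), so the final letter is not what conditions the rule; the second-to-last letter is.
"zelivw" has second-to-last letter 'v'. The one such stem in the data (fapvenuvh → faakpvenuvh) inserts -ak- after the first vowel (as does vokpaward), so the same rule applies.
The other patterns: stems whose second-to-last letter is 't' delete the last vowel and add -oth; stems whose second-to-last letter is 'n' add -en.
So zelivw → zeaklivw.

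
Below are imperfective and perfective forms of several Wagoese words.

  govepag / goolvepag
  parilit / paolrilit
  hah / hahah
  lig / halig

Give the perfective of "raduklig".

govepag and lig both end in -g yet inflect differently (goolvepag, halig), so the final letter is not what conditions the rule; the number of vowels is.
"raduklig" has 3 vowels. The stems with 3 vowels (govepag → goolvepag, parilit → paolrilit) insert -ol- after the first vowel.
So raduklig → raolduklig.

raolduklig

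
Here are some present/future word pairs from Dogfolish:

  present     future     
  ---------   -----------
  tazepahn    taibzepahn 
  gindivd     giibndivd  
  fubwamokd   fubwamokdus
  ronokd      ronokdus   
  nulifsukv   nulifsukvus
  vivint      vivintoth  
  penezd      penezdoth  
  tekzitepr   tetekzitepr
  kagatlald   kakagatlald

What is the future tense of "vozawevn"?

"vozawevn" has second-to-last letter 'v'. The one such stem in the data (gindivd → giibndivd) inserts -ib- after the first vowel (as does tazepahn), so the same rule applies.
The other patterns: stems whose second-to-last letter is 'k' add -us; stems whose second-to-last letter is 'n' or 'z' add -oth; stems whose second-to-last letter is 'l' or 'p' repeat the first consonant+vowel as a prefix.
So vozawevn → voibzawevn.

voibzawevn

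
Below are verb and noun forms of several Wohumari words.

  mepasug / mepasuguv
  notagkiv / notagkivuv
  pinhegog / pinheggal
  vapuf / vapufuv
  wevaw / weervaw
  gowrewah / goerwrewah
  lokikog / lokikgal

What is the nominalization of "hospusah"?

pinhegog and mepasug both end in -g yet inflect differently (pinheggal, mepasuguv), so the final letter is not what conditions the rule; the last vowel is.
"hospusah" has last vowel 'a'. The stems whose last vowel is 'a' (wevaw → weervaw, gowrewah → goerwrewah) insert -er- after the first vowel.
The other patterns: stems whose last vowel is 'o' delete the last vowel and add -al; stems whose last vowel is 'i' or 'u' add -uv.
So hospusah → hoerspusah.

hoerspusah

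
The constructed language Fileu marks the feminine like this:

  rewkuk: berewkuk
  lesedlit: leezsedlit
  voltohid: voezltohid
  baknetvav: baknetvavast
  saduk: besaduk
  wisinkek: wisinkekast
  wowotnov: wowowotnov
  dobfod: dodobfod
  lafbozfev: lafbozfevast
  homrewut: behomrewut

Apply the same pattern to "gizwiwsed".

"gizwiwsed" has last vowel 'e'. The stems whose last vowel is 'e' (lafbozfev → lafbozfevast, wisinkek → wisinkekast) add -ast.
The other patterns: stems whose last vowel is 'i' insert -ez- after the first vowel; stems whose last vowel is 'o' repeat the first consonant+vowel as a prefix; stems whose last vowel is 'u' add the prefix be-.
So gizwiwsed → gizwiwsedast.

gizwiwsedast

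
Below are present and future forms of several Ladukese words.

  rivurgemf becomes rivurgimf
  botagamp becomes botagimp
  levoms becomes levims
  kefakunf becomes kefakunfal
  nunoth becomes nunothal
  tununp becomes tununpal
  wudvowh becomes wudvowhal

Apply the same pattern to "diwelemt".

rivurgemf and kefakunf both end in -f yet inflect differently (rivurgimf, kefakunfal), so the final letter is not what conditions the rule; the second-to-last letter is.
"diwelemt" has second-to-last letter 'm'. The stems whose second-to-last letter is 'm' (rivurgemf → rivurgimf, botagamp → botagimp, levoms → levims) change the last vowel to 'i'.
The other pattern: stems whose second-to-last letter is 'n', 't' or 'w' add -al.
So diwelemt → diwelimt.

diwelimt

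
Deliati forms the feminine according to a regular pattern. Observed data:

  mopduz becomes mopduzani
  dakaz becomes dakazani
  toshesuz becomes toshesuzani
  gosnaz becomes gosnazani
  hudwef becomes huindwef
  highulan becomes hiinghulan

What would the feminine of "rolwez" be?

dakaz and highulan both have last vowel 'a' yet inflect differently (dakazani, hiinghulan), so the last vowel is not what conditions the rule; the final letter is.
"rolwez" ends in -z. The stems ending in -z (mopduz → mopduzani, dakaz → dakazani, toshesuz → toshesuzani) add -ani.
So rolwez → rolwezani.

rolwezani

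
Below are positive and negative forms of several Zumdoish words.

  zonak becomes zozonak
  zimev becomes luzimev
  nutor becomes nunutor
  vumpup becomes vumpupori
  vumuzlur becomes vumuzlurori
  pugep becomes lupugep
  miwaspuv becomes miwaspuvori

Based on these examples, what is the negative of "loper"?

"loper" has last vowel 'e'. The stems whose last vowel is 'e' (pugep → lupugep, zimev → luzimev) add the prefix lu-.
So loper → luloper.

luloper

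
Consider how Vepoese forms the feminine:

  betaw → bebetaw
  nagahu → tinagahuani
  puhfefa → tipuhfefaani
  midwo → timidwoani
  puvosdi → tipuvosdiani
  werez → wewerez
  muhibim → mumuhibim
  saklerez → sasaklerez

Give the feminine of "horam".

puhfefa and betaw both have last vowel 'a' yet inflect differently (tipuhfefaani, bebetaw), so the last vowel is not what conditions the rule; whether the stem ends in a vowel or a consonant is.
"horam" ends in a consonant. The stems ending in a consonant (saklerez → sasaklerez, betaw → bebetaw, muhibim → mumuhibim) repeat the first consonant+vowel as a prefix.
The other pattern: stems ending in a vowel add ti- … -ani around the stem.
So horam → hohoram.

hohoram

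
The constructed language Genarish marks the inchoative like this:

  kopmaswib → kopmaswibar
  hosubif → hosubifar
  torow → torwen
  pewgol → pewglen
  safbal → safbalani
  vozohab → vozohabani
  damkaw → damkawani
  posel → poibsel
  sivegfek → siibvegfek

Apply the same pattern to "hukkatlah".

"hukkatlah" has last vowel 'a'. The stems whose last vowel is 'a' (safbal → safbalani, vozohab → vozohabani, damkaw → damkawani) add -ani.
So hukkatlah → hukkatlahani.

hukkatlahani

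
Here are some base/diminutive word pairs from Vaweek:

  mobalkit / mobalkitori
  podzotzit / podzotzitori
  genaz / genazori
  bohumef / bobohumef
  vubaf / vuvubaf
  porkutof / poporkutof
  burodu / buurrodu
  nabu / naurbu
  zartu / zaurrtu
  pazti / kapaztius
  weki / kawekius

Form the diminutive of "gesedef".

gegesedef

genaz and vubaf both have last vowel 'a' yet inflect differently (genazori, vuvubaf), so the last vowel is not what conditions the rule; the final letter is.
"gesedef" ends in -f. The stems ending in -f (bohumef → bobohumef, vubaf → vuvubaf, porkutof → poporkutof) repeat the first consonant+vowel as a prefix.
The other patterns: stems ending in -t or -z add -ori; stems ending in -u insert -ur- after the first vowel; stems ending in -i add ka- … -us around the stem.
So gesedef → gegesedef.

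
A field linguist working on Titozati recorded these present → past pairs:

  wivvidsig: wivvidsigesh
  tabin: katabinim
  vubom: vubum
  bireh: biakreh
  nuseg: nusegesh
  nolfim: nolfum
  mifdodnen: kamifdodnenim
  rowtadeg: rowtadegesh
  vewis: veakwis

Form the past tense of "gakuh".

wivvidsig and tabin both have last vowel 'i' yet inflect differently (wivvidsigesh, katabinim), so the last vowel is not what conditions the rule; the final letter is.
"gakuh" ends in -h. The one such stem in the data (bireh → biakreh) inserts -ak- after the first vowel (as does vewis), so the same rule applies.
So gakuh → gaakkuh.

gaakkuh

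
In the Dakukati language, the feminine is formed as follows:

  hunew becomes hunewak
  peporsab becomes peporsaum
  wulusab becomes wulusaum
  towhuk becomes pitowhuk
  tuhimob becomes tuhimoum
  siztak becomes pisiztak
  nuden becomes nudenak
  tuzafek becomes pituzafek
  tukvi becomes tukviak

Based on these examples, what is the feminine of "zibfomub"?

zibfomuum

siztak and peporsab both have last vowel 'a' yet inflect differently (pisiztak, peporsaum), so the last vowel is not what conditions the rule; the final letter is.
"zibfomub" ends in -b. The stems ending in -b (peporsab → peporsaum, tuhimob → tuhimoum, wulusab → wulusaum) drop the final letter and add -um.
The other patterns: stems ending in -k add the prefix pi-; stems ending in -i, -n or -w add -ak.
So zibfomub → zibfomuum.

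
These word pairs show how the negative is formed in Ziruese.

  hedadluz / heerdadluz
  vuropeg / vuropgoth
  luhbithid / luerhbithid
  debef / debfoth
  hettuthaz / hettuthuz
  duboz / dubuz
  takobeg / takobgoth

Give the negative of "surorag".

surorug

"surorag" has last vowel 'a'. The one such stem in the data (hettuthaz → hettuthuz) changes the last vowel to 'u' (as does duboz), so the same rule applies.
The other patterns: stems whose last vowel is 'e' delete the last vowel and add -oth; stems whose last vowel is 'i' or 'u' insert -er- after the first vowel.
So surorag → surorug.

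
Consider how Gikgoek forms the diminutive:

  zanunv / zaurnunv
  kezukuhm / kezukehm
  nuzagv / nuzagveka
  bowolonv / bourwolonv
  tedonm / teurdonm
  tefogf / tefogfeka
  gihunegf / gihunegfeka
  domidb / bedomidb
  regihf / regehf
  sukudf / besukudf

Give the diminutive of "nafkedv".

benafkedv

"nafkedv" has second-to-last letter 'd'. The stems whose second-to-last letter is 'd' (sukudf → besukudf, domidb → bedomidb) add the prefix be-.
So nafkedv → benafkedv.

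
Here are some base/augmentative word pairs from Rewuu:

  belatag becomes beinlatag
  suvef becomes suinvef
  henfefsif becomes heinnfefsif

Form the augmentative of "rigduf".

Every pair shown (belatag → beinlatag, suvef → suinvef, henfefsif → heinnfefsif) follows the same rule: insert -in- after the first vowel.
So rigduf → riingduf.

riingduf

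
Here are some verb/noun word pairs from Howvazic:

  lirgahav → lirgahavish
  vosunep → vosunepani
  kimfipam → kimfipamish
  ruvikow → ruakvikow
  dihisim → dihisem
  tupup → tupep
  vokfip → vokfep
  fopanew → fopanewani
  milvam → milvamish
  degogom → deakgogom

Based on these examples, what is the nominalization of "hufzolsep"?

"hufzolsep" has last vowel 'e'. The stems whose last vowel is 'e' (fopanew → fopanewani, vosunep → vosunepani) add -ani.
So hufzolsep → hufzolsepani.

hufzolsepani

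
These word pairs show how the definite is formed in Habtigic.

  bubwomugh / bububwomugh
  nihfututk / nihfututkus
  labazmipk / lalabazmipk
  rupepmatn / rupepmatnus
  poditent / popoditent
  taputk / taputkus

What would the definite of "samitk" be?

taputk and labazmipk both end in -k yet inflect differently (taputkus, lalabazmipk), so the final letter is not what conditions the rule; the second-to-last letter is.
"samitk" has second-to-last letter 't'. The stems whose second-to-last letter is 't' (taputk → taputkus, nihfututk → nihfututkus, rupepmatn → rupepmatnus) add -us.
So samitk → samitkus.

samitkus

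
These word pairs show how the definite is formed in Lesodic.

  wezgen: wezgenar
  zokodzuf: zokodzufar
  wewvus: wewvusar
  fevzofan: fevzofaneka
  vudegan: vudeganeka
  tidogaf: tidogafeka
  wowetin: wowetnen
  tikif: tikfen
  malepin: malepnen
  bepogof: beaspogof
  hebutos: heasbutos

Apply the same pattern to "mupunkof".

muaspunkof

wezgen and fevzofan both end in -n yet inflect differently (wezgenar, fevzofaneka), so the final letter is not what conditions the rule; the last vowel is.
"mupunkof" has last vowel 'o'. The stems whose last vowel is 'o' (bepogof → beaspogof, hebutos → heasbutos) insert -as- after the first vowel.
So mupunkof → muaspunkof.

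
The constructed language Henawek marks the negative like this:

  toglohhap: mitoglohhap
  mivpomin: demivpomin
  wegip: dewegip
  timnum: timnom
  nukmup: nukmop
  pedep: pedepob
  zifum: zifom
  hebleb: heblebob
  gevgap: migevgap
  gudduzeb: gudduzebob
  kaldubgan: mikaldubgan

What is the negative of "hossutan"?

mihossutan

nukmup and wegip both end in -p yet inflect differently (nukmop, dewegip), so the final letter is not what conditions the rule; the last vowel is.
"hossutan" has last vowel 'a'. The stems whose last vowel is 'a' (kaldubgan → mikaldubgan, gevgap → migevgap, toglohhap → mitoglohhap) add the prefix mi-.
So hossutan → mihossutan.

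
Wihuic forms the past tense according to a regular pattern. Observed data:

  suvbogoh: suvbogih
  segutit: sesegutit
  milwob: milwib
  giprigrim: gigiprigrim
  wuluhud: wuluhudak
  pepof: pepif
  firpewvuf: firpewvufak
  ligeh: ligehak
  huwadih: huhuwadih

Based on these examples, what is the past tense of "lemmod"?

lemmid

suvbogoh and huwadih both end in -h yet inflect differently (suvbogih, huhuwadih), so the final letter is not what conditions the rule; the last vowel is.
"lemmod" has last vowel 'o'. The stems whose last vowel is 'o' (pepof → pepif, milwob → milwib, suvbogoh → suvbogih) change the last vowel to 'i'.
The other patterns: stems whose last vowel is 'i' repeat the first consonant+vowel as a prefix; stems whose last vowel is 'e' or 'u' add -ak.
So lemmod → lemmid.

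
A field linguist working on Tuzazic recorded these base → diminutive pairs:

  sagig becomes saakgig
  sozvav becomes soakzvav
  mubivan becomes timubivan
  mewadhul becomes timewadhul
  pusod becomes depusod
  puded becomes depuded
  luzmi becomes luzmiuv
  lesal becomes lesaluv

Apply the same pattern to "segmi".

seakgmi

mewadhul and lesal both end in -l yet inflect differently (timewadhul, lesaluv), so the final letter is not what conditions the rule; the first letter is.
"segmi" begins with s-. The stems beginning with s- (sagig → saakgig, sozvav → soakzvav) insert -ak- after the first vowel.
The other patterns: stems beginning with m- add the prefix ti-; stems beginning with p- add the prefix de-; stems beginning with l- add -uv.
So segmi → seakgmi.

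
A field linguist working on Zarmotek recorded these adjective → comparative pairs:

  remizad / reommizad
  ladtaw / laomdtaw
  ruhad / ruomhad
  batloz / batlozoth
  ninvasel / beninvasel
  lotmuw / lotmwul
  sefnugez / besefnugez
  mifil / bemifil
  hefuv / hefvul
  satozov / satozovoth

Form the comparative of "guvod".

lotmuw and ladtaw both end in -w yet inflect differently (lotmwul, laomdtaw), so the final letter is not what conditions the rule; the last vowel is.
"guvod" has last vowel 'o'. The stems whose last vowel is 'o' (batloz → batlozoth, satozov → satozovoth) add -oth.
The other patterns: stems whose last vowel is 'u' delete the last vowel and add -ul; stems whose last vowel is 'a' insert -om- after the first vowel; stems whose last vowel is 'e' or 'i' add the prefix be-.
So guvod → guvodoth.

guvodoth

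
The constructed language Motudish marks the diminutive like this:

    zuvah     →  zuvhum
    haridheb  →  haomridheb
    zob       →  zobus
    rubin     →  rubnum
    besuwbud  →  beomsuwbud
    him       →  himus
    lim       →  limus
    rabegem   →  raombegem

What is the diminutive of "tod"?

todus

"tod" has 1 vowel. The stems with 1 vowel (him → himus, zob → zobus, lim → limus) add -us.
So tod → todus.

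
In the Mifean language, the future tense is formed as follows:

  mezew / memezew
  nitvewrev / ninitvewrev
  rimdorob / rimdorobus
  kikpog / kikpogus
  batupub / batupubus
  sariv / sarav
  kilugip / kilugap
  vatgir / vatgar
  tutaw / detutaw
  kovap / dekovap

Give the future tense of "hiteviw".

"hiteviw" has last vowel 'i'. The stems whose last vowel is 'i' (sariv → sarav, kilugip → kilugap, vatgir → vatgar) change the last vowel to 'a'.
The other patterns: stems whose last vowel is 'e' repeat the first consonant+vowel as a prefix; stems whose last vowel is 'o' or 'u' add -us; stems whose last vowel is 'a' add the prefix de-.
So hiteviw → hitevaw.

hitevaw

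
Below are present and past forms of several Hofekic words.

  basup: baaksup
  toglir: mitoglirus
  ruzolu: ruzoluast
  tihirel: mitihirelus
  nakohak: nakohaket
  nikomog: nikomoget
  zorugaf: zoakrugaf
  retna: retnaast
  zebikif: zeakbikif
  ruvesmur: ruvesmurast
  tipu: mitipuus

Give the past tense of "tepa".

mitepaus

ruvesmur and toglir both end in -r yet inflect differently (ruvesmurast, mitoglirus), so the final letter is not what conditions the rule; the first letter is.
"tepa" begins with t-. The stems beginning with t- (toglir → mitoglirus, tihirel → mitihirelus, tipu → mitipuus) add mi- … -us around the stem.
The other patterns: stems beginning with r- add -ast; stems beginning with b- or z- insert -ak- after the first vowel; stems beginning with n- add -et.
So tepa → mitepaus.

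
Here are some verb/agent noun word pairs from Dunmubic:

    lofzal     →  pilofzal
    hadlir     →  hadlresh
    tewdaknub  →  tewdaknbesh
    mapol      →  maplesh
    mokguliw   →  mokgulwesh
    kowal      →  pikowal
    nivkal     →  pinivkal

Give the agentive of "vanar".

lofzal and mapol both end in -l yet inflect differently (pilofzal, maplesh), so the final letter is not what conditions the rule; the last vowel is.
"vanar" has last vowel 'a'. The stems whose last vowel is 'a' (lofzal → pilofzal, nivkal → pinivkal, kowal → pikowal) add the prefix pi-.
So vanar → pivanar.

pivanar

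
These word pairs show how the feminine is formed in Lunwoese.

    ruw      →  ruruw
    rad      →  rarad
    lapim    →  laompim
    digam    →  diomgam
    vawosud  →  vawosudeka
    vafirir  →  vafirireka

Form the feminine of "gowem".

goomwem

"gowem" has 2 vowels. The stems with 2 vowels (lapim → laompim, digam → diomgam) insert -om- after the first vowel.
So gowem → goomwem.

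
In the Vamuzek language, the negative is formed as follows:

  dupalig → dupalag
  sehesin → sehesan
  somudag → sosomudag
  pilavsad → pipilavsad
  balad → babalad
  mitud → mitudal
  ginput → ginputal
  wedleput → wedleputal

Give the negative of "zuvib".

dupalig and somudag both end in -g yet inflect differently (dupalag, sosomudag), so the final letter is not what conditions the rule; the last vowel is.
"zuvib" has last vowel 'i'. The stems whose last vowel is 'i' (dupalig → dupalag, sehesin → sehesan) change the last vowel to 'a'.
So zuvib → zuvab.

zuvab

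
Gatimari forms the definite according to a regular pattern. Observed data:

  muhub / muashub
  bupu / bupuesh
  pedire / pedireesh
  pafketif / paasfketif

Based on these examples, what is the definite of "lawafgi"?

lawafgiesh

bupu and muhub both have last vowel 'u' yet inflect differently (bupuesh, muashub), so the last vowel is not what conditions the rule; whether the stem ends in a vowel or a consonant is.
"lawafgi" ends in a vowel. The stems ending in a vowel (pedire → pedireesh, bupu → bupuesh) add -esh.
The other pattern: stems ending in a consonant insert -as- after the first vowel.
So lawafgi → lawafgiesh.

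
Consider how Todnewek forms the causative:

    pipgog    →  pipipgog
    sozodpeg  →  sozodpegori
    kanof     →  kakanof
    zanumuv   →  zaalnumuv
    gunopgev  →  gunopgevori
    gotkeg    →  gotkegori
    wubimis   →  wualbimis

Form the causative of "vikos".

vivikos

gotkeg and pipgog both end in -g yet inflect differently (gotkegori, pipipgog), so the final letter is not what conditions the rule; the last vowel is.
"vikos" has last vowel 'o'. The stems whose last vowel is 'o' (pipgog → pipipgog, kanof → kakanof) repeat the first consonant+vowel as a prefix.
So vikos → vivikos.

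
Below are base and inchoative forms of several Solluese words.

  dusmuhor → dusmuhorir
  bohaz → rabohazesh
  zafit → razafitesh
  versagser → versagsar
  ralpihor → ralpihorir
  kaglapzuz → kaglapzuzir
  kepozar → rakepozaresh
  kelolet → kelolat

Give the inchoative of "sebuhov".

dusmuhor and versagser both end in -r yet inflect differently (dusmuhorir, versagsar), so the final letter is not what conditions the rule; the last vowel is.
"sebuhov" has last vowel 'o'. The stems whose last vowel is 'o' (dusmuhor → dusmuhorir, ralpihor → ralpihorir) add -ir.
So sebuhov → sebuhovir.

sebuhovir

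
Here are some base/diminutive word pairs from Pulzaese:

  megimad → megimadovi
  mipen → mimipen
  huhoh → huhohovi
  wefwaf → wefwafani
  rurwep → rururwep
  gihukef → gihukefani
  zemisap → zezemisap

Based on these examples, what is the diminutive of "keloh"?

wefwaf and zemisap both have last vowel 'a' yet inflect differently (wefwafani, zezemisap), so the last vowel is not what conditions the rule; the final letter is.
"keloh" ends in -h. The one such stem in the data (huhoh → huhohovi) adds -ovi, so the same rule applies.
So keloh → kelohovi.

kelohovi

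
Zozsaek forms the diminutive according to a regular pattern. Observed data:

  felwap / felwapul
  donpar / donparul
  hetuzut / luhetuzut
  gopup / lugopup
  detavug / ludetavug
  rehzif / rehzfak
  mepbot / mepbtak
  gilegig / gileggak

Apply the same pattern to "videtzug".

luvidetzug

"videtzug" has last vowel 'u'. The stems whose last vowel is 'u' (hetuzut → luhetuzut, gopup → lugopup, detavug → ludetavug) add the prefix lu-.
The other patterns: stems whose last vowel is 'a' add -ul; stems whose last vowel is 'i' or 'o' delete the last vowel and add -ak.
So videtzug → luvidetzug.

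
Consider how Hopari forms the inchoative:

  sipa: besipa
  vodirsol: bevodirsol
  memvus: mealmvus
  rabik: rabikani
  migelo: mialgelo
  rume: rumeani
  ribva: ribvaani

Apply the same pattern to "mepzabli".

mealpzabli

ribva and sipa both end in -a yet inflect differently (ribvaani, besipa), so the final letter is not what conditions the rule; the first letter is.
"mepzabli" begins with m-. The stems beginning with m- (migelo → mialgelo, memvus → mealmvus) insert -al- after the first vowel.
So mepzabli → mealpzabli.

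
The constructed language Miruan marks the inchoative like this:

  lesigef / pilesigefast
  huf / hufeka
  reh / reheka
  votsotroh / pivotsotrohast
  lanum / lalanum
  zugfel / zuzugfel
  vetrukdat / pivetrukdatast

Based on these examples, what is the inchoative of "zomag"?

"zomag" has 2 vowels. The stems with 2 vowels (zugfel → zuzugfel, lanum → lalanum) repeat the first consonant+vowel as a prefix.
The other patterns: stems with 1 vowel add -eka; stems with 3 vowels add pi- … -ast around the stem.
So zomag → zozomag.

zozomag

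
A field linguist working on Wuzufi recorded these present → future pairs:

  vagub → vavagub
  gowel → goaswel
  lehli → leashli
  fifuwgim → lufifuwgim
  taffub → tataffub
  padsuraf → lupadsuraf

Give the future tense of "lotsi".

loastsi

lehli and fifuwgim both have last vowel 'i' yet inflect differently (leashli, lufifuwgim), so the last vowel is not what conditions the rule; the final letter is.
"lotsi" ends in -i. The one such stem in the data (lehli → leashli) inserts -as- after the first vowel (as does gowel), so the same rule applies.
The other patterns: stems ending in -b repeat the first consonant+vowel as a prefix; stems ending in -f or -m add the prefix lu-.
So lotsi → loastsi.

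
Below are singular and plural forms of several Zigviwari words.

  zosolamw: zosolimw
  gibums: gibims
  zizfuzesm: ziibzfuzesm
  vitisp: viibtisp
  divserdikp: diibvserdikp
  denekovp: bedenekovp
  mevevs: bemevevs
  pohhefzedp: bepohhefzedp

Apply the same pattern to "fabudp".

befabudp

vitisp and denekovp both end in -p yet inflect differently (viibtisp, bedenekovp), so the final letter is not what conditions the rule; the second-to-last letter is.
"fabudp" has second-to-last letter 'd'. The one such stem in the data (pohhefzedp → bepohhefzedp) adds the prefix be-, so the same rule applies.
The other patterns: stems whose second-to-last letter is 'm' change the last vowel to 'i'; stems whose second-to-last letter is 'k' or 's' insert -ib- after the first vowel.
So fabudp → befabudp.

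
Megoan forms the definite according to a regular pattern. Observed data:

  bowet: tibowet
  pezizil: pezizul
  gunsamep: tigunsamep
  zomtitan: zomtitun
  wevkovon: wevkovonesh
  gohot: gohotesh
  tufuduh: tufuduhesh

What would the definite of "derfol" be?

zomtitan and wevkovon both end in -n yet inflect differently (zomtitun, wevkovonesh), so the final letter is not what conditions the rule; the last vowel is.
"derfol" has last vowel 'o'. The stems whose last vowel is 'o' (wevkovon → wevkovonesh, gohot → gohotesh) add -esh.
So derfol → derfolesh.

derfolesh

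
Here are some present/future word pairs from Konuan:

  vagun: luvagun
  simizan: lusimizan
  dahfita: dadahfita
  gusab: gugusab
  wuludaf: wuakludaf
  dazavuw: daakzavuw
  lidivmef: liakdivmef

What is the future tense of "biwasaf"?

biakwasaf

simizan and dahfita both have last vowel 'a' yet inflect differently (lusimizan, dadahfita), so the last vowel is not what conditions the rule; the final letter is.
"biwasaf" ends in -f. The stems ending in -f (wuludaf → wuakludaf, lidivmef → liakdivmef) insert -ak- after the first vowel.
The other patterns: stems ending in -n add the prefix lu-; stems ending in -a or -b repeat the first consonant+vowel as a prefix.
So biwasaf → biakwasaf.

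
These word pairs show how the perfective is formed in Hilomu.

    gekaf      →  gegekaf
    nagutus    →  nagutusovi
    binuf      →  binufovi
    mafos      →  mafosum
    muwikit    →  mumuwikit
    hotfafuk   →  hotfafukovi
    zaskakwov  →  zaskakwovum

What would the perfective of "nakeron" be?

mafos and nagutus both end in -s yet inflect differently (mafosum, nagutusovi), so the final letter is not what conditions the rule; the last vowel is.
"nakeron" has last vowel 'o'. The stems whose last vowel is 'o' (mafos → mafosum, zaskakwov → zaskakwovum) add -um.
The other patterns: stems whose last vowel is 'u' add -ovi; stems whose last vowel is 'a' or 'i' repeat the first consonant+vowel as a prefix.
So nakeron → nakeronum.

nakeronum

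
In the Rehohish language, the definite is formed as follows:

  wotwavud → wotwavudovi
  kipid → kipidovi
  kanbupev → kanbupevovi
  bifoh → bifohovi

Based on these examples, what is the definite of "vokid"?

Every pair shown (wotwavud → wotwavudovi, kipid → kipidovi, kanbupev → kanbupevovi, …) follows the same rule: add -ovi.
So vokid → vokidovi.

vokidovi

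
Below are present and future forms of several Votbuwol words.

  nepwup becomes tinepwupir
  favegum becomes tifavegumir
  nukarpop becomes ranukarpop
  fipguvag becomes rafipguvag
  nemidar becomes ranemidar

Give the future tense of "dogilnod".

radogilnod

"dogilnod" has last vowel 'o'. The one such stem in the data (nukarpop → ranukarpop) adds the prefix ra-, so the same rule applies.
So dogilnod → radogilnod.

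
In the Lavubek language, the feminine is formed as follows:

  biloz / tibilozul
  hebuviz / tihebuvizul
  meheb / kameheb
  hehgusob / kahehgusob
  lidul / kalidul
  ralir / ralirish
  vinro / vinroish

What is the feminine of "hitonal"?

biloz and hehgusob both have last vowel 'o' yet inflect differently (tibilozul, kahehgusob), so the last vowel is not what conditions the rule; the final letter is.
"hitonal" ends in -l. The one such stem in the data (lidul → kalidul) adds the prefix ka-, so the same rule applies.
The other patterns: stems ending in -z add ti- … -ul around the stem; stems ending in -o or -r add -ish.
So hitonal → kahitonal.

kahitonal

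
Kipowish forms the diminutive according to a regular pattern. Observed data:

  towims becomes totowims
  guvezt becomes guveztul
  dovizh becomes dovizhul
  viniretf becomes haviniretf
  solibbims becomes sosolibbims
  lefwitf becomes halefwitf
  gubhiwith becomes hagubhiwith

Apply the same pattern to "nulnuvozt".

nulnuvoztul

gubhiwith and dovizh both end in -h yet inflect differently (hagubhiwith, dovizhul), so the final letter is not what conditions the rule; the second-to-last letter is.
"nulnuvozt" has second-to-last letter 'z'. The stems whose second-to-last letter is 'z' (guvezt → guveztul, dovizh → dovizhul) add -ul.
So nulnuvozt → nulnuvoztul.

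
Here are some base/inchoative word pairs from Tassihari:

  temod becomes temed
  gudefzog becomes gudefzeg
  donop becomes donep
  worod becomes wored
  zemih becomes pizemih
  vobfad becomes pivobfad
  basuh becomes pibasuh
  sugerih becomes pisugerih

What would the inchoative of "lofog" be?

lofeg

"lofog" has last vowel 'o'. The stems whose last vowel is 'o' (temod → temed, gudefzog → gudefzeg, donop → donep) change the last vowel to 'e'.
So lofog → lofeg.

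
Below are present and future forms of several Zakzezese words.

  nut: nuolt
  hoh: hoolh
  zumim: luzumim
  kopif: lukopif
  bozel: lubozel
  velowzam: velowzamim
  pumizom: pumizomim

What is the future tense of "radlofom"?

zumim and velowzam both end in -m yet inflect differently (luzumim, velowzamim), so the final letter is not what conditions the rule; the number of vowels is.
"radlofom" has 3 vowels. The stems with 3 vowels (velowzam → velowzamim, pumizom → pumizomim) add -im.
So radlofom → radlofomim.

radlofomim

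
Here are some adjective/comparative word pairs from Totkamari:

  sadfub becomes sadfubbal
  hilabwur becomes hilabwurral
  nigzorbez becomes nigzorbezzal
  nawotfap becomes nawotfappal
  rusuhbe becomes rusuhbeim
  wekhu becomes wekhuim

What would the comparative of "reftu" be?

nigzorbez and rusuhbe both have last vowel 'e' yet inflect differently (nigzorbezzal, rusuhbeim), so the last vowel is not what conditions the rule; whether the stem ends in a vowel or a consonant is.
"reftu" ends in a vowel. The stems ending in a vowel (rusuhbe → rusuhbeim, wekhu → wekhuim) add -im.
The other pattern: stems ending in a consonant double the final consonant and add -al.
So reftu → reftuim.

reftuim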